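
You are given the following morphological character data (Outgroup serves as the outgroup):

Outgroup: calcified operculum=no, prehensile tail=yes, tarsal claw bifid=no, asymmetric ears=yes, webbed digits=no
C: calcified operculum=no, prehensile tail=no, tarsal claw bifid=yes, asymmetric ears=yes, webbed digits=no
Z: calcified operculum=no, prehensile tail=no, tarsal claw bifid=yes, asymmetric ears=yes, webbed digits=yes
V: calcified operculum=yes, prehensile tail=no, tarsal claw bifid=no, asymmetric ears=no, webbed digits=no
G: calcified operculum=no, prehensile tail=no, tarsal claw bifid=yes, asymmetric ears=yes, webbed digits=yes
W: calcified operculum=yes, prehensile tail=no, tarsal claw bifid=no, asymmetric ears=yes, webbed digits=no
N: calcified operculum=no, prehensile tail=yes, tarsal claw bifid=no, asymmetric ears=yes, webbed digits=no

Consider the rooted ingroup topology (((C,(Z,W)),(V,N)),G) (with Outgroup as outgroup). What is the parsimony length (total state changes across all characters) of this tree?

10

Map each character onto (((C,(Z,W)),(V,N)),G) (rooted by Outgroup) and count the minimum state changes it requires (Fitch parsimony):
calcified operculum: 2; prehensile tail: 2; tarsal claw bifid: 3; asymmetric ears: 1; webbed digits: 2.
Total tree length = 10.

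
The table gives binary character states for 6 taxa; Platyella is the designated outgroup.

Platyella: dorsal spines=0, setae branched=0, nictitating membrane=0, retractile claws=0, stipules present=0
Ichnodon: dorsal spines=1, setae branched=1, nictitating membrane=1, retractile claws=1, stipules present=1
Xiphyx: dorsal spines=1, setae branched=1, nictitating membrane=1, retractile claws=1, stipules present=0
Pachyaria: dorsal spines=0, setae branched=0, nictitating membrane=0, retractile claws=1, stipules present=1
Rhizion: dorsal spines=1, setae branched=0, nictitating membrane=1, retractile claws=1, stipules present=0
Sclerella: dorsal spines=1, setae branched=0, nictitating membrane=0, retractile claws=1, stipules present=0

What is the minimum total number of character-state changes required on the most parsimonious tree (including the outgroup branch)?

The outgroup has state '0' for every character, so '1' is the derived state throughout.
Only Ichnodon, Rhizion, Sclerella, and Xiphyx show the derived state '1' for dorsal spines, supporting them as a clade.
setae branched (derived state '1') is shared by Ichnodon and Xiphyx — a synapomorphy uniting that clade.
Only Ichnodon, Rhizion, and Xiphyx show the derived state '1' for nictitating membrane, supporting them as a clade.
retractile claws (derived state '1') is shared by all ingroup taxa — unites the whole ingroup.
stipules present groups Ichnodon and Pachyaria, which is incompatible with the clades supported by the remaining characters; treating it as convergent (homoplasy) costs fewer steps than any alternative tree.
Most parsimonious ingroup topology: ((((Ichnodon,Xiphyx),Rhizion),Sclerella),Pachyaria).
Changes per character on this tree: dorsal spines: 1; setae branched: 1; nictitating membrane: 1; retractile claws: 1; stipules present: 2.
Total = 6.

6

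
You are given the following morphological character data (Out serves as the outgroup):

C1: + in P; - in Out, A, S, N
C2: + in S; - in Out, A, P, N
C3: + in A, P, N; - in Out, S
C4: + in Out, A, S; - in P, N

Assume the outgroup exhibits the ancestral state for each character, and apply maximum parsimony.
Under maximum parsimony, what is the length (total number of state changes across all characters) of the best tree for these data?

Character polarity is set by the outgroup: the derived state is whichever differs from the outgroup's state, so for C4 the derived state is '-', and for the remaining characters it is '+'.
C1 (derived state '+') is unique to P (autapomorphy; uninformative for grouping).
C2: derived state '+' in S only — an autapomorphy, so it tells us nothing about relationships among taxa.
C3: derived state '+' in A, N, and P only — synapomorphy for {A, N, P}.
C4: derived state '-' in N and P only — synapomorphy for {N, P}.
Most parsimonious ingroup topology: ((A,(P,N)),S).
Changes per character on this tree: C1: 1; C2: 1; C3: 1; C4: 1.
Total = 4.

4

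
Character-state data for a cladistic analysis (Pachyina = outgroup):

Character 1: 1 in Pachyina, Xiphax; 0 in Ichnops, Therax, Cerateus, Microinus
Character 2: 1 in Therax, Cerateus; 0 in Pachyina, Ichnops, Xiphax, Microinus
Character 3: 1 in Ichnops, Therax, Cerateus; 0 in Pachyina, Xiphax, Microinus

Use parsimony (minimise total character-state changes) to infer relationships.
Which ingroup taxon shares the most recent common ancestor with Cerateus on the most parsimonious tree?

Character polarity is set by the outgroup: the derived state is whichever differs from the outgroup's state, so for Character 1 the derived state is '0', and for the remaining characters it is '1'.
Only Cerateus, Ichnops, Microinus, and Therax show the derived state '0' for Character 1, supporting them as a clade.
Only Cerateus and Therax show the derived state '1' for Character 2, supporting them as a clade.
Character 3: derived state '1' in Cerateus, Ichnops, and Therax only — synapomorphy for {Cerateus, Ichnops, Therax}.
Most parsimonious ingroup topology: (((Ichnops,(Therax,Cerateus)),Microinus),Xiphax).
Cerateus and Therax form a cherry on this tree, so they are sister taxa.

Therax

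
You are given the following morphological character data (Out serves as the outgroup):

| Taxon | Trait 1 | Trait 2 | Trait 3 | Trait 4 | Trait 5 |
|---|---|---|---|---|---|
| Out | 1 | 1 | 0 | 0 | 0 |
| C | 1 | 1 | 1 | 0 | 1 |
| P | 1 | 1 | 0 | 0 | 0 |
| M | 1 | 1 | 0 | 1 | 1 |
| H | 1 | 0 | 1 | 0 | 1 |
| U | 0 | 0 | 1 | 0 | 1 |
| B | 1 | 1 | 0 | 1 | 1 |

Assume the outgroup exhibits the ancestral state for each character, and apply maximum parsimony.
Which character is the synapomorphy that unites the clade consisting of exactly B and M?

Trait 4

Character polarity is set by the outgroup: the derived state is whichever differs from the outgroup's state, so for Trait 1, Trait 2 the derived state is '0', and for the remaining characters it is '1'.
Trait 1: derived state '0' in U only — an autapomorphy, so it tells us nothing about relationships among taxa.
Trait 2: derived state '0' in H and U only — synapomorphy for {H, U}.
Trait 3 (derived state '1') is shared by C, H, and U — a synapomorphy uniting that clade.
Trait 4 (derived state '1') is shared by B and M — a synapomorphy uniting that clade.
Only B, C, H, M, and U show the derived state '1' for Trait 5, supporting them as a clade.
Most parsimonious ingroup topology: (((C,(H,U)),(M,B)),P).
The clade {B, M} is supported by Trait 4: its derived state '1' occurs in exactly those taxa and in no other taxon (including the outgroup).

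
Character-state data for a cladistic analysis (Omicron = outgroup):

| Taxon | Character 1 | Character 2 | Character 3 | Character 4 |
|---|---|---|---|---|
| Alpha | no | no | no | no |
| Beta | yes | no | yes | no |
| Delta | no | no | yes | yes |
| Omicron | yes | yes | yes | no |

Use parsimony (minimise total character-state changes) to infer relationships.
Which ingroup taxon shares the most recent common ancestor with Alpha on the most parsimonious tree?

Delta

Character polarity is set by the outgroup: the derived state is whichever differs from the outgroup's state, so for Character 1, Character 2, Character 3 the derived state is 'no', and for the remaining characters it is 'yes'.
Character 1: derived state 'no' in Alpha and Delta only — synapomorphy for {Alpha, Delta}.
All ingroup taxa share the derived state 'no' for Character 2; it defines the ingroup but does not resolve relationships within it.
Character 3 (derived state 'no') is unique to Alpha (autapomorphy; uninformative for grouping).
Character 4 (derived state 'yes') is unique to Delta (autapomorphy; uninformative for grouping).
Most parsimonious ingroup topology: (Beta,(Alpha,Delta)).
Alpha and Delta form a cherry on this tree, so they are sister taxa.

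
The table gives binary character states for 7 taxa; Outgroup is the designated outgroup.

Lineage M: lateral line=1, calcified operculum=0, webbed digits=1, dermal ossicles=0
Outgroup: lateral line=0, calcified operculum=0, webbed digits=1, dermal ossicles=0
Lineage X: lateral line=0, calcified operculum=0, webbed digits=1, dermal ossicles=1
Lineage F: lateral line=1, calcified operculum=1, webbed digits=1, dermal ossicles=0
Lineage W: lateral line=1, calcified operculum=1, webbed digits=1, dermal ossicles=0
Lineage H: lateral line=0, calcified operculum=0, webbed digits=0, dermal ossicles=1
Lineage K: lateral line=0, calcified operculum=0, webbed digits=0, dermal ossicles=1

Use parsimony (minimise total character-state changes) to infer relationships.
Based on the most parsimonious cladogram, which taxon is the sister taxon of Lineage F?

Character polarity is set by the outgroup: the derived state is whichever differs from the outgroup's state, so for webbed digits the derived state is '0', and for the remaining characters it is '1'.
Only Lineage F, Lineage M, and Lineage W show the derived state '1' for lateral line, supporting them as a clade.
calcified operculum (derived state '1') is shared by Lineage F and Lineage W — a synapomorphy uniting that clade.
Only Lineage H and Lineage K show the derived state '0' for webbed digits, supporting them as a clade.
dermal ossicles: derived state '1' in Lineage H, Lineage K, and Lineage X only — synapomorphy for {Lineage H, Lineage K, Lineage X}.
Most parsimonious ingroup topology: ((Lineage X,(Lineage K,Lineage H)),((Lineage W,Lineage F),Lineage M)).
Lineage F and Lineage W form a cherry on this tree, so they are sister taxa.

Lineage W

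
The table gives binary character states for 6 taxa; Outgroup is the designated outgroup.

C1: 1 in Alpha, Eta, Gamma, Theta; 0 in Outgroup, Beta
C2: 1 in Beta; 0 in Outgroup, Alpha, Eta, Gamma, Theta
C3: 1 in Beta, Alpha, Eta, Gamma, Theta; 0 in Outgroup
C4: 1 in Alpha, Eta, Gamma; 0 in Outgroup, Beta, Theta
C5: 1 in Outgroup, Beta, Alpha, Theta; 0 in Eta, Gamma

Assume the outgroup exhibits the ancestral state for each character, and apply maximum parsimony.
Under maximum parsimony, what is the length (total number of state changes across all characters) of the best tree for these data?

5

Character polarity is set by the outgroup: the derived state is whichever differs from the outgroup's state, so for C5 the derived state is '0', and for the remaining characters it is '1'.
Only Alpha, Eta, Gamma, and Theta show the derived state '1' for C1, supporting them as a clade.
C2: derived state '1' in Beta only — an autapomorphy, so it tells us nothing about relationships among taxa.
All ingroup taxa share the derived state '1' for C3; it defines the ingroup but does not resolve relationships within it.
C4 (derived state '1') is shared by Alpha, Eta, and Gamma — a synapomorphy uniting that clade.
Only Eta and Gamma show the derived state '0' for C5, supporting them as a clade.
Most parsimonious ingroup topology: (Beta,((Alpha,(Eta,Gamma)),Theta)).
Changes per character on this tree: C1: 1; C2: 1; C3: 1; C4: 1; C5: 1.
Total = 5.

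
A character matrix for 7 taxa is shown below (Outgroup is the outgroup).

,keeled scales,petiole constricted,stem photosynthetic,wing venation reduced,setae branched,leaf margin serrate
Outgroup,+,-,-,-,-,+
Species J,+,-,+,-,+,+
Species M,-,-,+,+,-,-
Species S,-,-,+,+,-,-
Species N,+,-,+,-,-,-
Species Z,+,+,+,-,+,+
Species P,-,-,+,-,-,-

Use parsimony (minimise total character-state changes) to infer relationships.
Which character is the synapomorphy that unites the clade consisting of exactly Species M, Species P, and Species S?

Character polarity is set by the outgroup: the derived state is whichever differs from the outgroup's state, so for keeled scales, leaf margin serrate the derived state is '-', and for the remaining characters it is '+'.
keeled scales: derived state '-' in Species M, Species P, and Species S only — synapomorphy for {Species M, Species P, Species S}.
petiole constricted (derived state '+') is unique to Species Z (autapomorphy; uninformative for grouping).
stem photosynthetic (derived state '+') is shared by all ingroup taxa — unites the whole ingroup.
wing venation reduced: derived state '+' in Species M and Species S only — synapomorphy for {Species M, Species S}.
Only Species J and Species Z show the derived state '+' for setae branched, supporting them as a clade.
leaf margin serrate: derived state '-' in Species M, Species N, Species P, and Species S only — synapomorphy for {Species M, Species N, Species P, Species S}.
Most parsimonious ingroup topology: ((Species J,Species Z),(((Species M,Species S),Species P),Species N)).
The clade {Species M, Species P, Species S} is supported by keeled scales: its derived state '-' occurs in exactly those taxa and in no other taxon (including the outgroup).

keeled scales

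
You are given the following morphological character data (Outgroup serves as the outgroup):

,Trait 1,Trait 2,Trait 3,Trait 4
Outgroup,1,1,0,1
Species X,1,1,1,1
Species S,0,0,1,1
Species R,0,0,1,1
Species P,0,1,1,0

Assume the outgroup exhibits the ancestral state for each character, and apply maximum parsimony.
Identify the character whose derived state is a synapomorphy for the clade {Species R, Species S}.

Character polarity is set by the outgroup: the derived state is whichever differs from the outgroup's state, so for Trait 1, Trait 2, Trait 4 the derived state is '0', and for the remaining characters it is '1'.
Trait 1: derived state '0' in Species P, Species R, and Species S only — synapomorphy for {Species P, Species R, Species S}.
Trait 2 (derived state '0') is shared by Species R and Species S — a synapomorphy uniting that clade.
All ingroup taxa share the derived state '1' for Trait 3; it defines the ingroup but does not resolve relationships within it.
Trait 4 (derived state '0') is unique to Species P (autapomorphy; uninformative for grouping).
Most parsimonious ingroup topology: (Species X,((Species S,Species R),Species P)).
The clade {Species R, Species S} is supported by Trait 2: its derived state '0' occurs in exactly those taxa and in no other taxon (including the outgroup).

Trait 2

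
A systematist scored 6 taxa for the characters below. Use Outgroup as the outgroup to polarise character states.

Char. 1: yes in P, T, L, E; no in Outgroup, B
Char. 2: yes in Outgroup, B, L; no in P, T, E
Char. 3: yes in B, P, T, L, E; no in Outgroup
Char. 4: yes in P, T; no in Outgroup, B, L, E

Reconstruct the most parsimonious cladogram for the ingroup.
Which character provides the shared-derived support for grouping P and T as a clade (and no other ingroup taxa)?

Character polarity is set by the outgroup: the derived state is whichever differs from the outgroup's state, so for Char. 2 the derived state is 'no', and for the remaining characters it is 'yes'.
Char. 1 (derived state 'yes') is shared by E, L, P, and T — a synapomorphy uniting that clade.
Char. 2 (derived state 'no') is shared by E, P, and T — a synapomorphy uniting that clade.
Char. 3 (derived state 'yes') is shared by all ingroup taxa — unites the whole ingroup.
Char. 4: derived state 'yes' in P and T only — synapomorphy for {P, T}.
Most parsimonious ingroup topology: (B,(((P,T),E),L)).
The clade {P, T} is supported by Char. 4: its derived state 'yes' occurs in exactly those taxa and in no other taxon (including the outgroup).

Char. 4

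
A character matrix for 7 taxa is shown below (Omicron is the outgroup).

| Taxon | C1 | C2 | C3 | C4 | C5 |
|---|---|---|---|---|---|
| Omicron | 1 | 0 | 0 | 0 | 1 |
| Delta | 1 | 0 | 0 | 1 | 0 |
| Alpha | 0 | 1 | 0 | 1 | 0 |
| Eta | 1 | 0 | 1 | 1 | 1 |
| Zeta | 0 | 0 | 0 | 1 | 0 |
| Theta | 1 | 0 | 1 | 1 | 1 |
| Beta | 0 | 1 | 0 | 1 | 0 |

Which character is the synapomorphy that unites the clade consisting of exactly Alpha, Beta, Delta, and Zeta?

Character polarity is set by the outgroup: the derived state is whichever differs from the outgroup's state, so for C1, C5 the derived state is '0', and for the remaining characters it is '1'.
C1 (derived state '0') is shared by Alpha, Beta, and Zeta — a synapomorphy uniting that clade.
Only Alpha and Beta show the derived state '1' for C2, supporting them as a clade.
Only Eta and Theta show the derived state '1' for C3, supporting them as a clade.
C4 (derived state '1') is shared by all ingroup taxa — unites the whole ingroup.
Only Alpha, Beta, Delta, and Zeta show the derived state '0' for C5, supporting them as a clade.
Most parsimonious ingroup topology: ((Delta,((Alpha,Beta),Zeta)),(Eta,Theta)).
The clade {Alpha, Beta, Delta, Zeta} is supported by C5: its derived state '0' occurs in exactly those taxa and in no other taxon (including the outgroup).

C5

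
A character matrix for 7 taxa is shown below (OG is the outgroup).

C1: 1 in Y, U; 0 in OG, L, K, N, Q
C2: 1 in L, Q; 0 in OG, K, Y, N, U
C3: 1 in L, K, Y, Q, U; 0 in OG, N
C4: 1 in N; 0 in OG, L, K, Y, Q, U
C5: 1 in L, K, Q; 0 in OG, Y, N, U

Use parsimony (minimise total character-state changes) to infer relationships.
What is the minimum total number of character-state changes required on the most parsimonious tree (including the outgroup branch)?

5

The outgroup has state '0' for every character, so '1' is the derived state throughout.
C1: derived state '1' in U and Y only — synapomorphy for {U, Y}.
C2: derived state '1' in L and Q only — synapomorphy for {L, Q}.
C3 (derived state '1') is shared by K, L, Q, U, and Y — a synapomorphy uniting that clade.
C4: derived state '1' in N only — an autapomorphy, so it tells us nothing about relationships among taxa.
Only K, L, and Q show the derived state '1' for C5, supporting them as a clade.
Most parsimonious ingroup topology: ((((L,Q),K),(Y,U)),N).
Changes per character on this tree: C1: 1; C2: 1; C3: 1; C4: 1; C5: 1.
Total = 5.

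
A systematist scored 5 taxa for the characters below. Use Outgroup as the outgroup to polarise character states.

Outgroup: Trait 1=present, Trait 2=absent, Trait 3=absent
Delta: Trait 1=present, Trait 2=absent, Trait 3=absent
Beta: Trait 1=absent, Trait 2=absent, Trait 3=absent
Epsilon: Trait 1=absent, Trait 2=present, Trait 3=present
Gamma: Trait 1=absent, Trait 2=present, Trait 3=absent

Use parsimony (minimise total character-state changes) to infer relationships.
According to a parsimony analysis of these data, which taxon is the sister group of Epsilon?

Gamma

Character polarity is set by the outgroup: the derived state is whichever differs from the outgroup's state, so for Trait 1 the derived state is 'absent', and for the remaining characters it is 'present'.
Only Beta, Epsilon, and Gamma show the derived state 'absent' for Trait 1, supporting them as a clade.
Trait 2 (derived state 'present') is shared by Epsilon and Gamma — a synapomorphy uniting that clade.
Trait 3 (derived state 'present') is unique to Epsilon (autapomorphy; uninformative for grouping).
Most parsimonious ingroup topology: (Delta,(Beta,(Epsilon,Gamma))).
Epsilon and Gamma form a cherry on this tree, so they are sister taxa.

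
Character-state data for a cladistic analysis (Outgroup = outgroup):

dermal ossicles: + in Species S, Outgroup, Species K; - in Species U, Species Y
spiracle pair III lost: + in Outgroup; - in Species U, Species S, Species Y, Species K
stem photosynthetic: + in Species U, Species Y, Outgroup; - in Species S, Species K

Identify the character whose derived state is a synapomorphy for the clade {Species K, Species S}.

The outgroup has state '+' for every character, so '-' is the derived state throughout.
Only Species U and Species Y show the derived state '-' for dermal ossicles, supporting them as a clade.
spiracle pair III lost (derived state '-') is shared by all ingroup taxa — unites the whole ingroup.
stem photosynthetic (derived state '-') is shared by Species K and Species S — a synapomorphy uniting that clade.
Most parsimonious ingroup topology: ((Species K,Species S),(Species Y,Species U)).
The clade {Species K, Species S} is supported by stem photosynthetic: its derived state '-' occurs in exactly those taxa and in no other taxon (including the outgroup).

stem photosynthetic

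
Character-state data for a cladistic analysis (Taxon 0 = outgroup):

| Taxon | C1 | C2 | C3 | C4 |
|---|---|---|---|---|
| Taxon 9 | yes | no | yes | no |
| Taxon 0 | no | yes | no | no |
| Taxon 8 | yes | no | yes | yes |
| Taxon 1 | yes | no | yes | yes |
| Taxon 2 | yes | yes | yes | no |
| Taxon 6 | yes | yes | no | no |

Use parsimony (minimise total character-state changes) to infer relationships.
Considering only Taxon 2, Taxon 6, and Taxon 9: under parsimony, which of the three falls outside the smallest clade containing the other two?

Taxon 6

Character polarity is set by the outgroup: the derived state is whichever differs from the outgroup's state, so for C2 the derived state is 'no', and for the remaining characters it is 'yes'.
C1 (derived state 'yes') is shared by all ingroup taxa — unites the whole ingroup.
Only Taxon 1, Taxon 8, and Taxon 9 show the derived state 'no' for C2, supporting them as a clade.
C3: derived state 'yes' in Taxon 1, Taxon 2, Taxon 8, and Taxon 9 only — synapomorphy for {Taxon 1, Taxon 2, Taxon 8, Taxon 9}.
Only Taxon 1 and Taxon 8 show the derived state 'yes' for C4, supporting them as a clade.
Most parsimonious ingroup topology: ((((Taxon 1,Taxon 8),Taxon 9),Taxon 2),Taxon 6).
Taxon 9 and Taxon 2 share a more recent common ancestor with each other than either does with Taxon 6, so Taxon 6 is the least closely related of the three.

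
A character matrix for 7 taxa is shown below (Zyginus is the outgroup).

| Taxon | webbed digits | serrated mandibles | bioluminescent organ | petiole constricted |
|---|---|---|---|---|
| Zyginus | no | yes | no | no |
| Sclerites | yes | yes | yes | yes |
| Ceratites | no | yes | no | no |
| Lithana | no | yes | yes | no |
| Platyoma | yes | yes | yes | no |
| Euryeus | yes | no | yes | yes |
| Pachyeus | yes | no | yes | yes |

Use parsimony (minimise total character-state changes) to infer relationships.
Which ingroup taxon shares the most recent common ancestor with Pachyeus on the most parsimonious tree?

Euryeus

Character polarity is set by the outgroup: the derived state is whichever differs from the outgroup's state, so for serrated mandibles the derived state is 'no', and for the remaining characters it is 'yes'.
Only Euryeus, Pachyeus, Platyoma, and Sclerites show the derived state 'yes' for webbed digits, supporting them as a clade.
Only Euryeus and Pachyeus show the derived state 'no' for serrated mandibles, supporting them as a clade.
bioluminescent organ (derived state 'yes') is shared by Euryeus, Lithana, Pachyeus, Platyoma, and Sclerites — a synapomorphy uniting that clade.
petiole constricted: derived state 'yes' in Euryeus, Pachyeus, and Sclerites only — synapomorphy for {Euryeus, Pachyeus, Sclerites}.
Most parsimonious ingroup topology: (((((Euryeus,Pachyeus),Sclerites),Platyoma),Lithana),Ceratites).
Pachyeus and Euryeus form a cherry on this tree, so they are sister taxa.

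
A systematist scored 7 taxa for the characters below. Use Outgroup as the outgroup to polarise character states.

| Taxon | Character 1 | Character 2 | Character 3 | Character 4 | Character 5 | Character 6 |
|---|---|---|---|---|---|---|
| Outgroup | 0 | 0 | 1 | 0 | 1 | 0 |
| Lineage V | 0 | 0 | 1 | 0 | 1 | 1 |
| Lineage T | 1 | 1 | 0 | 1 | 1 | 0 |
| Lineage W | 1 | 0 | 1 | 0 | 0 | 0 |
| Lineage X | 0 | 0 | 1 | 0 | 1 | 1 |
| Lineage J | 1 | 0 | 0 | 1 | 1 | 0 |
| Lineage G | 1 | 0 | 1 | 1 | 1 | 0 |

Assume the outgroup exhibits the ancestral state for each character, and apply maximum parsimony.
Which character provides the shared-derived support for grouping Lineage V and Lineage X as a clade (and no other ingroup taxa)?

Character 6

Character polarity is set by the outgroup: the derived state is whichever differs from the outgroup's state, so for Character 3, Character 5 the derived state is '0', and for the remaining characters it is '1'.
Character 1 (derived state '1') is shared by Lineage G, Lineage J, Lineage T, and Lineage W — a synapomorphy uniting that clade.
Character 2 (derived state '1') is unique to Lineage T (autapomorphy; uninformative for grouping).
Character 3 (derived state '0') is shared by Lineage J and Lineage T — a synapomorphy uniting that clade.
Only Lineage G, Lineage J, and Lineage T show the derived state '1' for Character 4, supporting them as a clade.
Character 5: derived state '0' in Lineage W only — an autapomorphy, so it tells us nothing about relationships among taxa.
Character 6: derived state '1' in Lineage V and Lineage X only — synapomorphy for {Lineage V, Lineage X}.
Most parsimonious ingroup topology: ((Lineage V,Lineage X),(((Lineage T,Lineage J),Lineage G),Lineage W)).
The clade {Lineage V, Lineage X} is supported by Character 6: its derived state '1' occurs in exactly those taxa and in no other taxon (including the outgroup).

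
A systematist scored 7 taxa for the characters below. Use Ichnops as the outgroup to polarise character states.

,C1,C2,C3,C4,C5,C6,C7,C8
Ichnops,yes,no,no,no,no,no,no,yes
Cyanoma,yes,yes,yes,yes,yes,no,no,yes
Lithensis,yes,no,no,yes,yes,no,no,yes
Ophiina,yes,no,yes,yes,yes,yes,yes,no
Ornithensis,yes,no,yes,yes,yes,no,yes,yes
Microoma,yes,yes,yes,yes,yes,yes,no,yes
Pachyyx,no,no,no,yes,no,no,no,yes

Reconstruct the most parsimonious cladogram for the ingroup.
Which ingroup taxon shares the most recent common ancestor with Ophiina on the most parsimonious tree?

Ornithensis

Character polarity is set by the outgroup: the derived state is whichever differs from the outgroup's state, so for C1, C8 the derived state is 'no', and for the remaining characters it is 'yes'.
C1: derived state 'no' in Pachyyx only — an autapomorphy, so it tells us nothing about relationships among taxa.
C2: derived state 'yes' in Cyanoma and Microoma only — synapomorphy for {Cyanoma, Microoma}.
C3: derived state 'yes' in Cyanoma, Microoma, Ophiina, and Ornithensis only — synapomorphy for {Cyanoma, Microoma, Ophiina, Ornithensis}.
C4 (derived state 'yes') is shared by all ingroup taxa — unites the whole ingroup.
C5: derived state 'yes' in Cyanoma, Lithensis, Microoma, Ophiina, and Ornithensis only — synapomorphy for {Cyanoma, Lithensis, Microoma, Ophiina, Ornithensis}.
C6 (state 'yes') occurs in Microoma and Ophiina but conflicts with the nesting implied by the other characters — most parsimoniously interpreted as homoplasy.
C7 (derived state 'yes') is shared by Ophiina and Ornithensis — a synapomorphy uniting that clade.
C8 (derived state 'no') is unique to Ophiina (autapomorphy; uninformative for grouping).
Most parsimonious ingroup topology: ((((Cyanoma,Microoma),(Ophiina,Ornithensis)),Lithensis),Pachyyx).
Ophiina and Ornithensis form a cherry on this tree, so they are sister taxa.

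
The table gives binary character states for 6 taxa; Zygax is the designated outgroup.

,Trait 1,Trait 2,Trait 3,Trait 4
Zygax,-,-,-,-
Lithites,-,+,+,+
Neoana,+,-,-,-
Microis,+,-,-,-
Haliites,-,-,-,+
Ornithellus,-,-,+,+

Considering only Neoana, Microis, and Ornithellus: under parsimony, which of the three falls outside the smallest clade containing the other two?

Ornithellus

The outgroup has state '-' for every character, so '+' is the derived state throughout.
Trait 1 (derived state '+') is shared by Microis and Neoana — a synapomorphy uniting that clade.
Trait 2: derived state '+' in Lithites only — an autapomorphy, so it tells us nothing about relationships among taxa.
Trait 3 (derived state '+') is shared by Lithites and Ornithellus — a synapomorphy uniting that clade.
Trait 4: derived state '+' in Haliites, Lithites, and Ornithellus only — synapomorphy for {Haliites, Lithites, Ornithellus}.
Most parsimonious ingroup topology: (((Lithites,Ornithellus),Haliites),(Neoana,Microis)).
Neoana and Microis share a more recent common ancestor with each other than either does with Ornithellus, so Ornithellus is the least closely related of the three.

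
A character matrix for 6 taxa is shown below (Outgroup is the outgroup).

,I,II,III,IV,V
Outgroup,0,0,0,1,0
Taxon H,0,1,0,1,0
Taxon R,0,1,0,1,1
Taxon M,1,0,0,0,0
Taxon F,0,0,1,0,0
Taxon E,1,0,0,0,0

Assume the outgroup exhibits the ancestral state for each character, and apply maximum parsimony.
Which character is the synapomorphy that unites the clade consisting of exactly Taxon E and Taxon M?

I

Character polarity is set by the outgroup: the derived state is whichever differs from the outgroup's state, so for IV the derived state is '0', and for the remaining characters it is '1'.
I (derived state '1') is shared by Taxon E and Taxon M — a synapomorphy uniting that clade.
II (derived state '1') is shared by Taxon H and Taxon R — a synapomorphy uniting that clade.
III: derived state '1' in Taxon F only — an autapomorphy, so it tells us nothing about relationships among taxa.
IV: derived state '0' in Taxon E, Taxon F, and Taxon M only — synapomorphy for {Taxon E, Taxon F, Taxon M}.
V: derived state '1' in Taxon R only — an autapomorphy, so it tells us nothing about relationships among taxa.
Most parsimonious ingroup topology: ((Taxon H,Taxon R),((Taxon M,Taxon E),Taxon F)).
The clade {Taxon E, Taxon M} is supported by I: its derived state '1' occurs in exactly those taxa and in no other taxon (including the outgroup).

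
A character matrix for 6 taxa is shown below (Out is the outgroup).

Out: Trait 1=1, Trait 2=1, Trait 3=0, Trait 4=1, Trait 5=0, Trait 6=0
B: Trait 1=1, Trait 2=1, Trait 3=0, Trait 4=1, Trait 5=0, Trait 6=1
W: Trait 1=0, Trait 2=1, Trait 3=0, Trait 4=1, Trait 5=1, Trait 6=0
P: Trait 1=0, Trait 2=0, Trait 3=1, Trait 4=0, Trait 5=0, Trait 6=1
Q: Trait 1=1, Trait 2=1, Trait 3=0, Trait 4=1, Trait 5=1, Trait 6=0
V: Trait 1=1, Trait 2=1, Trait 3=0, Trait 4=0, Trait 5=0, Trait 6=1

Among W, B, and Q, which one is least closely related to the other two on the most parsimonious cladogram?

Character polarity is set by the outgroup: the derived state is whichever differs from the outgroup's state, so for Trait 1, Trait 2, Trait 4 the derived state is '0', and for the remaining characters it is '1'.
Trait 1 groups P and W, which is incompatible with the clades supported by the remaining characters; treating it as convergent (homoplasy) costs fewer steps than any alternative tree.
Trait 2: derived state '0' in P only — an autapomorphy, so it tells us nothing about relationships among taxa.
Trait 3: derived state '1' in P only — an autapomorphy, so it tells us nothing about relationships among taxa.
Trait 4 (derived state '0') is shared by P and V — a synapomorphy uniting that clade.
Only Q and W show the derived state '1' for Trait 5, supporting them as a clade.
Trait 6: derived state '1' in B, P, and V only — synapomorphy for {B, P, V}.
Most parsimonious ingroup topology: ((B,(P,V)),(W,Q)).
Q and W share a more recent common ancestor with each other than either does with B, so B is the least closely related of the three.

B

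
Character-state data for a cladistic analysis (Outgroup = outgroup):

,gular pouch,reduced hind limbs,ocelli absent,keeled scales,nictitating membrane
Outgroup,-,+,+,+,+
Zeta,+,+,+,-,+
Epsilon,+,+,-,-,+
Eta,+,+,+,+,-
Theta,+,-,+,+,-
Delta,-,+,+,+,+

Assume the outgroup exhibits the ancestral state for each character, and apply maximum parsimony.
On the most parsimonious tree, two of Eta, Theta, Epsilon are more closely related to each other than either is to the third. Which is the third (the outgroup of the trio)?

Epsilon

Character polarity is set by the outgroup: the derived state is whichever differs from the outgroup's state, so for reduced hind limbs, ocelli absent, keeled scales, nictitating membrane the derived state is '-', and for the remaining characters it is '+'.
gular pouch: derived state '+' in Epsilon, Eta, Theta, and Zeta only — synapomorphy for {Epsilon, Eta, Theta, Zeta}.
reduced hind limbs (derived state '-') is unique to Theta (autapomorphy; uninformative for grouping).
ocelli absent (derived state '-') is unique to Epsilon (autapomorphy; uninformative for grouping).
keeled scales: derived state '-' in Epsilon and Zeta only — synapomorphy for {Epsilon, Zeta}.
Only Eta and Theta show the derived state '-' for nictitating membrane, supporting them as a clade.
Most parsimonious ingroup topology: (((Zeta,Epsilon),(Eta,Theta)),Delta).
Eta and Theta share a more recent common ancestor with each other than either does with Epsilon, so Epsilon is the least closely related of the three.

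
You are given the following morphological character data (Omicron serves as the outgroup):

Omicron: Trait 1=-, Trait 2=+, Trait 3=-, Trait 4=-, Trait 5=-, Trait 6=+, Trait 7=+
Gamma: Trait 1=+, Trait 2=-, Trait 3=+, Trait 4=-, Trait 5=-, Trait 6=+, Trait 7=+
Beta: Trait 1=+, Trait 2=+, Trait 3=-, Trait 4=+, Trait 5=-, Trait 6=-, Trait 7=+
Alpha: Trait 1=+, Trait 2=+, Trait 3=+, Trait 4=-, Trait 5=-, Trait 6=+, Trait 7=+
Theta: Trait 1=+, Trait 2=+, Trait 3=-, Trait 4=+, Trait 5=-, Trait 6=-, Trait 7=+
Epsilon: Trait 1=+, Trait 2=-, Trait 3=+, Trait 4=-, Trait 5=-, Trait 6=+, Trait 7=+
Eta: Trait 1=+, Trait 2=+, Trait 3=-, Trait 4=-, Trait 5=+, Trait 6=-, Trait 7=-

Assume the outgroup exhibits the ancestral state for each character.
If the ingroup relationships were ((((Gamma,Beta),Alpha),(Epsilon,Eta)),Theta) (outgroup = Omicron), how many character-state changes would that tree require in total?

13

Map each character onto ((((Gamma,Beta),Alpha),(Epsilon,Eta)),Theta) (rooted by Omicron) and count the minimum state changes it requires (Fitch parsimony):
Trait 1: 1; Trait 2: 2; Trait 3: 3; Trait 4: 2; Trait 5: 1; Trait 6: 3; Trait 7: 1.
Total tree length = 13.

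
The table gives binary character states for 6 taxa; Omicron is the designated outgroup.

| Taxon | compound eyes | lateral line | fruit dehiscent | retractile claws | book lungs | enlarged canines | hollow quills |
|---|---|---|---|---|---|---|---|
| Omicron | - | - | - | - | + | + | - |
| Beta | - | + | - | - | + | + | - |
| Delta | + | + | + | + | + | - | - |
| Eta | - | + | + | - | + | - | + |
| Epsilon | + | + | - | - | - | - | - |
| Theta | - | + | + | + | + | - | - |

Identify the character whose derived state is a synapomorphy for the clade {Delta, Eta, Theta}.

fruit dehiscent

Character polarity is set by the outgroup: the derived state is whichever differs from the outgroup's state, so for book lungs, enlarged canines the derived state is '-', and for the remaining characters it is '+'.
compound eyes groups Delta and Epsilon, which is incompatible with the clades supported by the remaining characters; treating it as convergent (homoplasy) costs fewer steps than any alternative tree.
All ingroup taxa share the derived state '+' for lateral line; it defines the ingroup but does not resolve relationships within it.
fruit dehiscent: derived state '+' in Delta, Eta, and Theta only — synapomorphy for {Delta, Eta, Theta}.
retractile claws: derived state '+' in Delta and Theta only — synapomorphy for {Delta, Theta}.
book lungs: derived state '-' in Epsilon only — an autapomorphy, so it tells us nothing about relationships among taxa.
Only Delta, Epsilon, Eta, and Theta show the derived state '-' for enlarged canines, supporting them as a clade.
hollow quills (derived state '+') is unique to Eta (autapomorphy; uninformative for grouping).
Most parsimonious ingroup topology: (Beta,(((Delta,Theta),Eta),Epsilon)).
The clade {Delta, Eta, Theta} is supported by fruit dehiscent: its derived state '+' occurs in exactly those taxa and in no other taxon (including the outgroup).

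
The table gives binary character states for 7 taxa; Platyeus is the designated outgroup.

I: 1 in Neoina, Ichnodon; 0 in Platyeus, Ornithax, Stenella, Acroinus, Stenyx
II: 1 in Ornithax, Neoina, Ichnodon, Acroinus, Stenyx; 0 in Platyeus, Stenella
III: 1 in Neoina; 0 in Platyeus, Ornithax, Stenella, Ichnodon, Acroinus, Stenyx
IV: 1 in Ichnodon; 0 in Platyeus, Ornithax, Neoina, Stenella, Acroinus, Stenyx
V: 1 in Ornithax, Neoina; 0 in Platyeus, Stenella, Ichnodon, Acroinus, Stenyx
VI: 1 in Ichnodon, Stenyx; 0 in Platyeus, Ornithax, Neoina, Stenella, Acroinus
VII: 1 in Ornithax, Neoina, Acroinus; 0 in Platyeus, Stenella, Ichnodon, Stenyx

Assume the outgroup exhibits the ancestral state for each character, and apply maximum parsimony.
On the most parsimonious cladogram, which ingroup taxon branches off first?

The outgroup has state '0' for every character, so '1' is the derived state throughout.
I (state '1') occurs in Ichnodon and Neoina but conflicts with the nesting implied by the other characters — most parsimoniously interpreted as homoplasy.
Only Acroinus, Ichnodon, Neoina, Ornithax, and Stenyx show the derived state '1' for II, supporting them as a clade.
III (derived state '1') is unique to Neoina (autapomorphy; uninformative for grouping).
IV (derived state '1') is unique to Ichnodon (autapomorphy; uninformative for grouping).
V: derived state '1' in Neoina and Ornithax only — synapomorphy for {Neoina, Ornithax}.
Only Ichnodon and Stenyx show the derived state '1' for VI, supporting them as a clade.
VII: derived state '1' in Acroinus, Neoina, and Ornithax only — synapomorphy for {Acroinus, Neoina, Ornithax}.
Most parsimonious ingroup topology: ((((Ornithax,Neoina),Acroinus),(Ichnodon,Stenyx)),Stenella).
Stenella is sister to the clade containing all other ingroup taxa, so it is the earliest-diverging (most basal) ingroup lineage.

Stenella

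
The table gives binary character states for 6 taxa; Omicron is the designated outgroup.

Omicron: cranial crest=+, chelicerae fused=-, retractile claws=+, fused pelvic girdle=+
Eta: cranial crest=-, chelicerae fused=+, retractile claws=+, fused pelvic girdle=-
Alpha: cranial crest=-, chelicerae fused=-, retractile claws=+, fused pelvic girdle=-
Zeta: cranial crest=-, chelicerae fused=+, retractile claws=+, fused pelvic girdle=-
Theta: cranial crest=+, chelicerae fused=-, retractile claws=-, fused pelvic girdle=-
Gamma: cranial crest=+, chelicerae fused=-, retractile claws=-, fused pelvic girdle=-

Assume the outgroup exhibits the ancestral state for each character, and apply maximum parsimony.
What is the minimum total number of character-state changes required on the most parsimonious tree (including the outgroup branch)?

4

Character polarity is set by the outgroup: the derived state is whichever differs from the outgroup's state, so for cranial crest, retractile claws, fused pelvic girdle the derived state is '-', and for the remaining characters it is '+'.
cranial crest (derived state '-') is shared by Alpha, Eta, and Zeta — a synapomorphy uniting that clade.
Only Eta and Zeta show the derived state '+' for chelicerae fused, supporting them as a clade.
Only Gamma and Theta show the derived state '-' for retractile claws, supporting them as a clade.
fused pelvic girdle (derived state '-') is shared by all ingroup taxa — unites the whole ingroup.
Most parsimonious ingroup topology: (((Eta,Zeta),Alpha),(Theta,Gamma)).
Changes per character on this tree: cranial crest: 1; chelicerae fused: 1; retractile claws: 1; fused pelvic girdle: 1.
Total = 4.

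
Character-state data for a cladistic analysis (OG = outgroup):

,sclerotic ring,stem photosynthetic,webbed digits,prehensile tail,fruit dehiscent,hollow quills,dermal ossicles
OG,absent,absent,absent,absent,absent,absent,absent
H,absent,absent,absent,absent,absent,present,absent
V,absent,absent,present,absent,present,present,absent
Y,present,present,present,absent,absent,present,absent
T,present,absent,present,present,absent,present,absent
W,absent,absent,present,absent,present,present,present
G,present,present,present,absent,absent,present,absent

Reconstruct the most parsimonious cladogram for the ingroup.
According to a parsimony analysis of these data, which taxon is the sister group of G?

Y

The outgroup has state 'absent' for every character, so 'present' is the derived state throughout.
sclerotic ring (derived state 'present') is shared by G, T, and Y — a synapomorphy uniting that clade.
stem photosynthetic (derived state 'present') is shared by G and Y — a synapomorphy uniting that clade.
webbed digits (derived state 'present') is shared by G, T, V, W, and Y — a synapomorphy uniting that clade.
prehensile tail: derived state 'present' in T only — an autapomorphy, so it tells us nothing about relationships among taxa.
Only V and W show the derived state 'present' for fruit dehiscent, supporting them as a clade.
hollow quills (derived state 'present') is shared by all ingroup taxa — unites the whole ingroup.
dermal ossicles (derived state 'present') is unique to W (autapomorphy; uninformative for grouping).
Most parsimonious ingroup topology: (H,(((Y,G),T),(W,V))).
G and Y form a cherry on this tree, so they are sister taxa.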